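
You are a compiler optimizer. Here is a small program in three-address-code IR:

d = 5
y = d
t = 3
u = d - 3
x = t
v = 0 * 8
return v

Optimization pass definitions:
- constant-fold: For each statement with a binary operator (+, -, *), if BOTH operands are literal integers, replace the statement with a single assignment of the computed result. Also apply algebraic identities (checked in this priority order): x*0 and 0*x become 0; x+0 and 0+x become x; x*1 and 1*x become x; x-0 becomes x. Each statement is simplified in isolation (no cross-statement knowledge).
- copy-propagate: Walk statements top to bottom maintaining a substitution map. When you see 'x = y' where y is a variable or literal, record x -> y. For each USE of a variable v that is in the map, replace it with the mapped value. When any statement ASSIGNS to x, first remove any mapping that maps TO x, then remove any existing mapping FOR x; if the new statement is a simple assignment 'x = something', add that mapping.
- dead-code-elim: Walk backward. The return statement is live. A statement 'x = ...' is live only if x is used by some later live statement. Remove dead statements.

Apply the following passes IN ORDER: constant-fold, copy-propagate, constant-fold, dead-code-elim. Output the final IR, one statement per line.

Answer: return 0

Derivation:
Initial IR:
  d = 5
  y = d
  t = 3
  u = d - 3
  x = t
  v = 0 * 8
  return v
After constant-fold (7 stmts):
  d = 5
  y = d
  t = 3
  u = d - 3
  x = t
  v = 0
  return v
After copy-propagate (7 stmts):
  d = 5
  y = 5
  t = 3
  u = 5 - 3
  x = 3
  v = 0
  return 0
After constant-fold (7 stmts):
  d = 5
  y = 5
  t = 3
  u = 2
  x = 3
  v = 0
  return 0
After dead-code-elim (1 stmts):
  return 0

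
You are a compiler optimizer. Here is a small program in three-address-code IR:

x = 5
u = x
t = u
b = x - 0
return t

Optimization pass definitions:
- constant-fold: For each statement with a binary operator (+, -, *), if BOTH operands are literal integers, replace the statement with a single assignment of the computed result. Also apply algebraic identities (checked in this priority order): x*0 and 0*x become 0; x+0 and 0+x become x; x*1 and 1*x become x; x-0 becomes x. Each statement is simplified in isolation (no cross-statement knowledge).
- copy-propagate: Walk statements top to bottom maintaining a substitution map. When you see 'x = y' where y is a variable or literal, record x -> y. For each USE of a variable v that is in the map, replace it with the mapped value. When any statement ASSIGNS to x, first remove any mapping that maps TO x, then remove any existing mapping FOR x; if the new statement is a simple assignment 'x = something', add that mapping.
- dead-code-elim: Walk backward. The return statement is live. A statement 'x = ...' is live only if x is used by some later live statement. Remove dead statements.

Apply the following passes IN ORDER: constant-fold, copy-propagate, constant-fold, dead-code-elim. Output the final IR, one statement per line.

Initial IR:
  x = 5
  u = x
  t = u
  b = x - 0
  return t
After constant-fold (5 stmts):
  x = 5
  u = x
  t = u
  b = x
  return t
After copy-propagate (5 stmts):
  x = 5
  u = 5
  t = 5
  b = 5
  return 5
After constant-fold (5 stmts):
  x = 5
  u = 5
  t = 5
  b = 5
  return 5
After dead-code-elim (1 stmts):
  return 5

Answer: return 5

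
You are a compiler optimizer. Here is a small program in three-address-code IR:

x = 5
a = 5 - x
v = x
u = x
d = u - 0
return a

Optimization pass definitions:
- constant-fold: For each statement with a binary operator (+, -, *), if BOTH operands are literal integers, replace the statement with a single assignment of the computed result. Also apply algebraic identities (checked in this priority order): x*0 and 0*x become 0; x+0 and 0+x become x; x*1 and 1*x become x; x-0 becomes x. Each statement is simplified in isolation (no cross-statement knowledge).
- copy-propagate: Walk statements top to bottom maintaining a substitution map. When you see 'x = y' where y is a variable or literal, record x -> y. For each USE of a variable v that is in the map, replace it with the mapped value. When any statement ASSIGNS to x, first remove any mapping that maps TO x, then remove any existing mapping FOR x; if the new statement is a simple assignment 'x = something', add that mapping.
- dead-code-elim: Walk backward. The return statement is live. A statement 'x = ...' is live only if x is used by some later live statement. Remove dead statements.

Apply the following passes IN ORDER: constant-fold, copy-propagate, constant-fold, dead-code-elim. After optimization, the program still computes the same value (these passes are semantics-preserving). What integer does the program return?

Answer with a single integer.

Initial IR:
  x = 5
  a = 5 - x
  v = x
  u = x
  d = u - 0
  return a
After constant-fold (6 stmts):
  x = 5
  a = 5 - x
  v = x
  u = x
  d = u
  return a
After copy-propagate (6 stmts):
  x = 5
  a = 5 - 5
  v = 5
  u = 5
  d = 5
  return a
After constant-fold (6 stmts):
  x = 5
  a = 0
  v = 5
  u = 5
  d = 5
  return a
After dead-code-elim (2 stmts):
  a = 0
  return a
Evaluate:
  x = 5  =>  x = 5
  a = 5 - x  =>  a = 0
  v = x  =>  v = 5
  u = x  =>  u = 5
  d = u - 0  =>  d = 5
  return a = 0

Answer: 0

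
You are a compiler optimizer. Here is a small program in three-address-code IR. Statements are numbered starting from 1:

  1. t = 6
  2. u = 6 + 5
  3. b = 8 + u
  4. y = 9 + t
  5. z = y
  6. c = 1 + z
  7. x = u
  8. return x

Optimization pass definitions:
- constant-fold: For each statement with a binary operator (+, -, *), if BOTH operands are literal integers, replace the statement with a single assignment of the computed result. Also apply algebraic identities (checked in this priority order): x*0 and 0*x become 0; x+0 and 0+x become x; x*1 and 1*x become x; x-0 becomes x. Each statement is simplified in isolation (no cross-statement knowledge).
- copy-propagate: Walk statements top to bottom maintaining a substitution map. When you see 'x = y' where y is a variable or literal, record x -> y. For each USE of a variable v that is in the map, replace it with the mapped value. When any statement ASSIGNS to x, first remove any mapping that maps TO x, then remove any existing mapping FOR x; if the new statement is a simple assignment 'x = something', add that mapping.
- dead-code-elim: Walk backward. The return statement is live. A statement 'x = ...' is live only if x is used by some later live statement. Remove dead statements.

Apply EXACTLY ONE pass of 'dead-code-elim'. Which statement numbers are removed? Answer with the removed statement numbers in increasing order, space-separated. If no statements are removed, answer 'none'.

Backward liveness scan:
Stmt 1 't = 6': DEAD (t not in live set [])
Stmt 2 'u = 6 + 5': KEEP (u is live); live-in = []
Stmt 3 'b = 8 + u': DEAD (b not in live set ['u'])
Stmt 4 'y = 9 + t': DEAD (y not in live set ['u'])
Stmt 5 'z = y': DEAD (z not in live set ['u'])
Stmt 6 'c = 1 + z': DEAD (c not in live set ['u'])
Stmt 7 'x = u': KEEP (x is live); live-in = ['u']
Stmt 8 'return x': KEEP (return); live-in = ['x']
Removed statement numbers: [1, 3, 4, 5, 6]
Surviving IR:
  u = 6 + 5
  x = u
  return x

Answer: 1 3 4 5 6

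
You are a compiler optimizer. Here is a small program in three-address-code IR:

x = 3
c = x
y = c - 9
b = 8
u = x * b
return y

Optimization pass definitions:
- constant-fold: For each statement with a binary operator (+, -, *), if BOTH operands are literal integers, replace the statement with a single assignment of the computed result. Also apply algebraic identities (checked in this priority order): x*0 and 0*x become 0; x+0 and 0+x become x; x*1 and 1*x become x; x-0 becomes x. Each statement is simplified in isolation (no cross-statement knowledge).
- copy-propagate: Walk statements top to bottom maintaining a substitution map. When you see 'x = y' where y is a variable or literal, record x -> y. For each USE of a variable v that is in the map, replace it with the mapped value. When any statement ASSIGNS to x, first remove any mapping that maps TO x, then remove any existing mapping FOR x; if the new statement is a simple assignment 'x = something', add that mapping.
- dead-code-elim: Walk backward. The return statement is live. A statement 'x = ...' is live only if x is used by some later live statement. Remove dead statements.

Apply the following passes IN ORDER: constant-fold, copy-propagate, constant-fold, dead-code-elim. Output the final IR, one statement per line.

Initial IR:
  x = 3
  c = x
  y = c - 9
  b = 8
  u = x * b
  return y
After constant-fold (6 stmts):
  x = 3
  c = x
  y = c - 9
  b = 8
  u = x * b
  return y
After copy-propagate (6 stmts):
  x = 3
  c = 3
  y = 3 - 9
  b = 8
  u = 3 * 8
  return y
After constant-fold (6 stmts):
  x = 3
  c = 3
  y = -6
  b = 8
  u = 24
  return y
After dead-code-elim (2 stmts):
  y = -6
  return y

Answer: y = -6
return y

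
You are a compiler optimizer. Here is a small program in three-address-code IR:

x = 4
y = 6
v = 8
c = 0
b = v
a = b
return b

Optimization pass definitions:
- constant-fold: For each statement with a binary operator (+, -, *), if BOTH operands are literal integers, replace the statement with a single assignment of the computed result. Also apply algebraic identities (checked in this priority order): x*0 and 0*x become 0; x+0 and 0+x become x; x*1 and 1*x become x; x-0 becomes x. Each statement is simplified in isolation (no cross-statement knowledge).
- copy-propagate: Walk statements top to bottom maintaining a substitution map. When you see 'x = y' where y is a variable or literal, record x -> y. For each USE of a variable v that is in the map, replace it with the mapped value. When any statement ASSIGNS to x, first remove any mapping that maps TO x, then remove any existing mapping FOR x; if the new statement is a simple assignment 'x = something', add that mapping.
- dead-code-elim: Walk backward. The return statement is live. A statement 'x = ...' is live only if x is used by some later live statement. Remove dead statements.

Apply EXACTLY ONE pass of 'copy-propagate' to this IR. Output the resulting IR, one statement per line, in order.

Answer: x = 4
y = 6
v = 8
c = 0
b = 8
a = 8
return 8

Derivation:
Applying copy-propagate statement-by-statement:
  [1] x = 4  (unchanged)
  [2] y = 6  (unchanged)
  [3] v = 8  (unchanged)
  [4] c = 0  (unchanged)
  [5] b = v  -> b = 8
  [6] a = b  -> a = 8
  [7] return b  -> return 8
Result (7 stmts):
  x = 4
  y = 6
  v = 8
  c = 0
  b = 8
  a = 8
  return 8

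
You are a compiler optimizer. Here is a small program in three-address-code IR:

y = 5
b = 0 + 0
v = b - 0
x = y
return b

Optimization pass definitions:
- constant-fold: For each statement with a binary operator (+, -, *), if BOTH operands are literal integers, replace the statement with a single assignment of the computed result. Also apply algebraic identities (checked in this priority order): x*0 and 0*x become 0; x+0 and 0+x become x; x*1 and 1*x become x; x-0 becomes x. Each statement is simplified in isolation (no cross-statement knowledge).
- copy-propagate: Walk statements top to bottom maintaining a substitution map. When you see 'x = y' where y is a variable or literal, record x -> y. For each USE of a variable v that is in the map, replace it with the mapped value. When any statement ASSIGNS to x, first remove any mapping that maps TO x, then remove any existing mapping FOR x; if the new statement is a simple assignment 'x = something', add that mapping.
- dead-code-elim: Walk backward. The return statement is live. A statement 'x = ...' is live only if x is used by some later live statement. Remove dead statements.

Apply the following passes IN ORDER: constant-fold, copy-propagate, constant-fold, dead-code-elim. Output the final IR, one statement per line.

Answer: return 0

Derivation:
Initial IR:
  y = 5
  b = 0 + 0
  v = b - 0
  x = y
  return b
After constant-fold (5 stmts):
  y = 5
  b = 0
  v = b
  x = y
  return b
After copy-propagate (5 stmts):
  y = 5
  b = 0
  v = 0
  x = 5
  return 0
After constant-fold (5 stmts):
  y = 5
  b = 0
  v = 0
  x = 5
  return 0
After dead-code-elim (1 stmts):
  return 0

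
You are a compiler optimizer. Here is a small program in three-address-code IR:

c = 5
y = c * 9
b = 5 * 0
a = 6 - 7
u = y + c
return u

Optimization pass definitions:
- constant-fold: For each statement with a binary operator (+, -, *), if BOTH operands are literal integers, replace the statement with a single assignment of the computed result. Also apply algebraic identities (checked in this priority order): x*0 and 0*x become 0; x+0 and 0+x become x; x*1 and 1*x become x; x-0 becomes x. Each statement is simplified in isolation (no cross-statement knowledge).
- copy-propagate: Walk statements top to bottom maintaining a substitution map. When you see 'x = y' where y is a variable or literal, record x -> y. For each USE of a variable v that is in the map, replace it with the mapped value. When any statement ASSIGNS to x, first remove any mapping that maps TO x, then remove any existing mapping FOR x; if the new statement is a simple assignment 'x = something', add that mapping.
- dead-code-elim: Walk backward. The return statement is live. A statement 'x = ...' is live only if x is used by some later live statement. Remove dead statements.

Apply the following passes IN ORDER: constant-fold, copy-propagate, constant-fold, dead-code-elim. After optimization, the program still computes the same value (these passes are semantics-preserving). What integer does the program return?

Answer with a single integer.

Initial IR:
  c = 5
  y = c * 9
  b = 5 * 0
  a = 6 - 7
  u = y + c
  return u
After constant-fold (6 stmts):
  c = 5
  y = c * 9
  b = 0
  a = -1
  u = y + c
  return u
After copy-propagate (6 stmts):
  c = 5
  y = 5 * 9
  b = 0
  a = -1
  u = y + 5
  return u
After constant-fold (6 stmts):
  c = 5
  y = 45
  b = 0
  a = -1
  u = y + 5
  return u
After dead-code-elim (3 stmts):
  y = 45
  u = y + 5
  return u
Evaluate:
  c = 5  =>  c = 5
  y = c * 9  =>  y = 45
  b = 5 * 0  =>  b = 0
  a = 6 - 7  =>  a = -1
  u = y + c  =>  u = 50
  return u = 50

Answer: 50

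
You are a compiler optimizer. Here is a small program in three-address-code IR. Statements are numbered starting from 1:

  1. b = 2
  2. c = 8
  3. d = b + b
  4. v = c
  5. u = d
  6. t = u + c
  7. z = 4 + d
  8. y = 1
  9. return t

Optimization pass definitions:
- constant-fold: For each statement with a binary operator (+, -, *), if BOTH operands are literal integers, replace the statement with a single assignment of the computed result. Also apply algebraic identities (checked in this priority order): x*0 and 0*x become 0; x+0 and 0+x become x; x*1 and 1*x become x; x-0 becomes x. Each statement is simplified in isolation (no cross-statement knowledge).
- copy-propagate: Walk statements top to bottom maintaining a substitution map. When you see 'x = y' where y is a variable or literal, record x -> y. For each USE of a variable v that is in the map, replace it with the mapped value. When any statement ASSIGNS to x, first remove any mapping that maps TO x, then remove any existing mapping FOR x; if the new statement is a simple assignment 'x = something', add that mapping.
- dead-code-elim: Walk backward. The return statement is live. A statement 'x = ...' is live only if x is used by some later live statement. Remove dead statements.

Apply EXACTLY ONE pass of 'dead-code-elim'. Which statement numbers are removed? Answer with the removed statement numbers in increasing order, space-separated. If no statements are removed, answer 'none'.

Backward liveness scan:
Stmt 1 'b = 2': KEEP (b is live); live-in = []
Stmt 2 'c = 8': KEEP (c is live); live-in = ['b']
Stmt 3 'd = b + b': KEEP (d is live); live-in = ['b', 'c']
Stmt 4 'v = c': DEAD (v not in live set ['c', 'd'])
Stmt 5 'u = d': KEEP (u is live); live-in = ['c', 'd']
Stmt 6 't = u + c': KEEP (t is live); live-in = ['c', 'u']
Stmt 7 'z = 4 + d': DEAD (z not in live set ['t'])
Stmt 8 'y = 1': DEAD (y not in live set ['t'])
Stmt 9 'return t': KEEP (return); live-in = ['t']
Removed statement numbers: [4, 7, 8]
Surviving IR:
  b = 2
  c = 8
  d = b + b
  u = d
  t = u + c
  return t

Answer: 4 7 8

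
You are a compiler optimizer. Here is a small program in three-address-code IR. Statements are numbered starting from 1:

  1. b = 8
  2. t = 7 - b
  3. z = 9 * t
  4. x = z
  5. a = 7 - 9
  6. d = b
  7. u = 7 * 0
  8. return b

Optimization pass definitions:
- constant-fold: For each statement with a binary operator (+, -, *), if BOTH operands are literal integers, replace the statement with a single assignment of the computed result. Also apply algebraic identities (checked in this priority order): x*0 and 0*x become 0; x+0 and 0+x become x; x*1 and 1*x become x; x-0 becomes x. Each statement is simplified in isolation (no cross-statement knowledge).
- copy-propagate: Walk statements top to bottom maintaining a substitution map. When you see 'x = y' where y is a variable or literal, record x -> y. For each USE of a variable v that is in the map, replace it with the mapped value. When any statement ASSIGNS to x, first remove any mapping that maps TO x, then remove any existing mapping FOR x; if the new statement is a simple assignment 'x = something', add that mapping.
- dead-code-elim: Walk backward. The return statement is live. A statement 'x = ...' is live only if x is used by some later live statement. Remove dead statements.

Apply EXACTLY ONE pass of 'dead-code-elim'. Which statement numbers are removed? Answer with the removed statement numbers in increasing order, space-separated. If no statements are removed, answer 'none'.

Answer: 2 3 4 5 6 7

Derivation:
Backward liveness scan:
Stmt 1 'b = 8': KEEP (b is live); live-in = []
Stmt 2 't = 7 - b': DEAD (t not in live set ['b'])
Stmt 3 'z = 9 * t': DEAD (z not in live set ['b'])
Stmt 4 'x = z': DEAD (x not in live set ['b'])
Stmt 5 'a = 7 - 9': DEAD (a not in live set ['b'])
Stmt 6 'd = b': DEAD (d not in live set ['b'])
Stmt 7 'u = 7 * 0': DEAD (u not in live set ['b'])
Stmt 8 'return b': KEEP (return); live-in = ['b']
Removed statement numbers: [2, 3, 4, 5, 6, 7]
Surviving IR:
  b = 8
  return b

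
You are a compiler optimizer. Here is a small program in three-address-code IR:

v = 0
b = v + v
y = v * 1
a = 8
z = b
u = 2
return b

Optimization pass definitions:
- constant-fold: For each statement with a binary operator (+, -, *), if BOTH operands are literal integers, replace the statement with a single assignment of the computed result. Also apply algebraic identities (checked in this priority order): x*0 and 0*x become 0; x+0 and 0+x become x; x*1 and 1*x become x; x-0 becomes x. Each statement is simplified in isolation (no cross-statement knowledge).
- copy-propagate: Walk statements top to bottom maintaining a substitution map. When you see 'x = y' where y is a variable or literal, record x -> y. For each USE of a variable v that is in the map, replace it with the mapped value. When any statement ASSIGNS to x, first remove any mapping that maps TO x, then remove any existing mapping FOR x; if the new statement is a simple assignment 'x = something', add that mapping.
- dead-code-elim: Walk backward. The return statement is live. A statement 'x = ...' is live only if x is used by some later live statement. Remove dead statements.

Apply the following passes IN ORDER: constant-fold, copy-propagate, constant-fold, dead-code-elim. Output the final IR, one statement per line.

Initial IR:
  v = 0
  b = v + v
  y = v * 1
  a = 8
  z = b
  u = 2
  return b
After constant-fold (7 stmts):
  v = 0
  b = v + v
  y = v
  a = 8
  z = b
  u = 2
  return b
After copy-propagate (7 stmts):
  v = 0
  b = 0 + 0
  y = 0
  a = 8
  z = b
  u = 2
  return b
After constant-fold (7 stmts):
  v = 0
  b = 0
  y = 0
  a = 8
  z = b
  u = 2
  return b
After dead-code-elim (2 stmts):
  b = 0
  return b

Answer: b = 0
return b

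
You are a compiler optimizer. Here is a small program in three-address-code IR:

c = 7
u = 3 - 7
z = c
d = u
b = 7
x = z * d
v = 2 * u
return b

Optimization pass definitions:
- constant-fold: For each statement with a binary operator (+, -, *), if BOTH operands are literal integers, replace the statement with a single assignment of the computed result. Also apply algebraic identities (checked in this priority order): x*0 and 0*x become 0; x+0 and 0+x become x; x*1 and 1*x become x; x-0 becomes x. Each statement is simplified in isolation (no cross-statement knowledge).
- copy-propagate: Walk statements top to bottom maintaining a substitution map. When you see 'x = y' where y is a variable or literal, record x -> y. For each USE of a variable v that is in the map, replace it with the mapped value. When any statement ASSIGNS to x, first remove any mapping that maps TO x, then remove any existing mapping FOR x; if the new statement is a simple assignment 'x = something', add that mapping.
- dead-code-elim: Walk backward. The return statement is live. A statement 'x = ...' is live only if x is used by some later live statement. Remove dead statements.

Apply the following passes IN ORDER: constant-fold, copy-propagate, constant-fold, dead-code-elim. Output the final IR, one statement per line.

Answer: return 7

Derivation:
Initial IR:
  c = 7
  u = 3 - 7
  z = c
  d = u
  b = 7
  x = z * d
  v = 2 * u
  return b
After constant-fold (8 stmts):
  c = 7
  u = -4
  z = c
  d = u
  b = 7
  x = z * d
  v = 2 * u
  return b
After copy-propagate (8 stmts):
  c = 7
  u = -4
  z = 7
  d = -4
  b = 7
  x = 7 * -4
  v = 2 * -4
  return 7
After constant-fold (8 stmts):
  c = 7
  u = -4
  z = 7
  d = -4
  b = 7
  x = -28
  v = -8
  return 7
After dead-code-elim (1 stmts):
  return 7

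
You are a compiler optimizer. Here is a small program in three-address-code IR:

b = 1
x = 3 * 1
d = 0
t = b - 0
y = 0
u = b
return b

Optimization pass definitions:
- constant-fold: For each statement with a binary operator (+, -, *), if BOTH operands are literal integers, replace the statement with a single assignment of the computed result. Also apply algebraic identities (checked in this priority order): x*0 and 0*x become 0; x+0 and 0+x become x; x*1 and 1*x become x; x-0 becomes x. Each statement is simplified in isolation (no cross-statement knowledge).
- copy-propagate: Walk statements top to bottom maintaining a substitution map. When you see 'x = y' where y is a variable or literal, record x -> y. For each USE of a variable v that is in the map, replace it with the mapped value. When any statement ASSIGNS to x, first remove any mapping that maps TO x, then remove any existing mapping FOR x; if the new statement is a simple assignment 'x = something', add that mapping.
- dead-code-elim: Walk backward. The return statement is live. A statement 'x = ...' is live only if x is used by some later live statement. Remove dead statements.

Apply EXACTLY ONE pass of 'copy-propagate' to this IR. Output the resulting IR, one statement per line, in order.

Applying copy-propagate statement-by-statement:
  [1] b = 1  (unchanged)
  [2] x = 3 * 1  (unchanged)
  [3] d = 0  (unchanged)
  [4] t = b - 0  -> t = 1 - 0
  [5] y = 0  (unchanged)
  [6] u = b  -> u = 1
  [7] return b  -> return 1
Result (7 stmts):
  b = 1
  x = 3 * 1
  d = 0
  t = 1 - 0
  y = 0
  u = 1
  return 1

Answer: b = 1
x = 3 * 1
d = 0
t = 1 - 0
y = 0
u = 1
return 1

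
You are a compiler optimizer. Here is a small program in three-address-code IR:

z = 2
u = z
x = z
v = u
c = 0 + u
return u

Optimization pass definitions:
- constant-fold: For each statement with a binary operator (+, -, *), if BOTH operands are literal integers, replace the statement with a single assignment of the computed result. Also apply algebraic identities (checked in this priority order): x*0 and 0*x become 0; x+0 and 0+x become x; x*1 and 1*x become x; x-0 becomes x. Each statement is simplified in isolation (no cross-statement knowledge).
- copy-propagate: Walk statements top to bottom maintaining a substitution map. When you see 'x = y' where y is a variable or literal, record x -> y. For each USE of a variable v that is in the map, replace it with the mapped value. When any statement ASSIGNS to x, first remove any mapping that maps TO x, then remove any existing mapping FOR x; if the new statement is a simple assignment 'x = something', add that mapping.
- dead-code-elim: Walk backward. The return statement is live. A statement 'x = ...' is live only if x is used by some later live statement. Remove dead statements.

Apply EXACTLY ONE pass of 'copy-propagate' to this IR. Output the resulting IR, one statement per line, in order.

Answer: z = 2
u = 2
x = 2
v = 2
c = 0 + 2
return 2

Derivation:
Applying copy-propagate statement-by-statement:
  [1] z = 2  (unchanged)
  [2] u = z  -> u = 2
  [3] x = z  -> x = 2
  [4] v = u  -> v = 2
  [5] c = 0 + u  -> c = 0 + 2
  [6] return u  -> return 2
Result (6 stmts):
  z = 2
  u = 2
  x = 2
  v = 2
  c = 0 + 2
  return 2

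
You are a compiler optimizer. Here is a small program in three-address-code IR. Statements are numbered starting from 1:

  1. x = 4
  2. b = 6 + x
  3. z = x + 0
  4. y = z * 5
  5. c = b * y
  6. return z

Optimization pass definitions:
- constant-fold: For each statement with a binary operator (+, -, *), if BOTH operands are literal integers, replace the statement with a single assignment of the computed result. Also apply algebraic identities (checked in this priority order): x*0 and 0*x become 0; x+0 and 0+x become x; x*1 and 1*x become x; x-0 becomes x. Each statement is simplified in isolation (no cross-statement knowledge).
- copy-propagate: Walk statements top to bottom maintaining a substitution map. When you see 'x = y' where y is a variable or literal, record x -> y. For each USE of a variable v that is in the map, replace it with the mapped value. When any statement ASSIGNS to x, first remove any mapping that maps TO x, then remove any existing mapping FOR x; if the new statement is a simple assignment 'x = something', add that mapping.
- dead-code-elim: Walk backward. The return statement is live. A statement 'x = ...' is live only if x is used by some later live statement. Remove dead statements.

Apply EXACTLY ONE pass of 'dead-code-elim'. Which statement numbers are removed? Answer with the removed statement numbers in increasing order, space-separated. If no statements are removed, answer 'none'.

Backward liveness scan:
Stmt 1 'x = 4': KEEP (x is live); live-in = []
Stmt 2 'b = 6 + x': DEAD (b not in live set ['x'])
Stmt 3 'z = x + 0': KEEP (z is live); live-in = ['x']
Stmt 4 'y = z * 5': DEAD (y not in live set ['z'])
Stmt 5 'c = b * y': DEAD (c not in live set ['z'])
Stmt 6 'return z': KEEP (return); live-in = ['z']
Removed statement numbers: [2, 4, 5]
Surviving IR:
  x = 4
  z = x + 0
  return z

Answer: 2 4 5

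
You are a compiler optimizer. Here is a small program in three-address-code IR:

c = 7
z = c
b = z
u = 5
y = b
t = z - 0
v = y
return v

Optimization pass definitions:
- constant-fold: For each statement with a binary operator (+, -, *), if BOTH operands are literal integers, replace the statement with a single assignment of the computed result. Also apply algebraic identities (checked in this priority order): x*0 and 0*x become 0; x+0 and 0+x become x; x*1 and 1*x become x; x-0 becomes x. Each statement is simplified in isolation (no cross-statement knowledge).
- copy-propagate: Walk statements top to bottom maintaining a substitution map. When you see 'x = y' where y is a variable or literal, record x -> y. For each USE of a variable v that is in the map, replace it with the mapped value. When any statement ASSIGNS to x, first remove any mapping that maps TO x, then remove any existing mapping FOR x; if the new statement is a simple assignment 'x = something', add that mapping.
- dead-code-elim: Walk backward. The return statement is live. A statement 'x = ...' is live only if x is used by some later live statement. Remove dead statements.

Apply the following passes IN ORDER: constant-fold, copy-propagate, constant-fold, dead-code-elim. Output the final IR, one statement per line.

Answer: return 7

Derivation:
Initial IR:
  c = 7
  z = c
  b = z
  u = 5
  y = b
  t = z - 0
  v = y
  return v
After constant-fold (8 stmts):
  c = 7
  z = c
  b = z
  u = 5
  y = b
  t = z
  v = y
  return v
After copy-propagate (8 stmts):
  c = 7
  z = 7
  b = 7
  u = 5
  y = 7
  t = 7
  v = 7
  return 7
After constant-fold (8 stmts):
  c = 7
  z = 7
  b = 7
  u = 5
  y = 7
  t = 7
  v = 7
  return 7
After dead-code-elim (1 stmts):
  return 7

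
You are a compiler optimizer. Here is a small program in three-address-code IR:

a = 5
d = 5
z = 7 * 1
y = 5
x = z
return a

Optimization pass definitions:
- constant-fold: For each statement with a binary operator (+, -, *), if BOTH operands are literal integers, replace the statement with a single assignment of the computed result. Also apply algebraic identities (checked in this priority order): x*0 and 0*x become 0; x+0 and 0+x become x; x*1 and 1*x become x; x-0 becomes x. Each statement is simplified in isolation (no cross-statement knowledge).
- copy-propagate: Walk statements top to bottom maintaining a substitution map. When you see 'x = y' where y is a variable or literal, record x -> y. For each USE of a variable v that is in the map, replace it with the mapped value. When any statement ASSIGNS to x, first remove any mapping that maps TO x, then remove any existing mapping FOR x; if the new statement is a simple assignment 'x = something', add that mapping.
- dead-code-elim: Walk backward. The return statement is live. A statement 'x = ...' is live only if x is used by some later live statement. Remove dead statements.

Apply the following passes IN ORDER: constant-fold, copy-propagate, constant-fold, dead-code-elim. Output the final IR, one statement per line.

Initial IR:
  a = 5
  d = 5
  z = 7 * 1
  y = 5
  x = z
  return a
After constant-fold (6 stmts):
  a = 5
  d = 5
  z = 7
  y = 5
  x = z
  return a
After copy-propagate (6 stmts):
  a = 5
  d = 5
  z = 7
  y = 5
  x = 7
  return 5
After constant-fold (6 stmts):
  a = 5
  d = 5
  z = 7
  y = 5
  x = 7
  return 5
After dead-code-elim (1 stmts):
  return 5

Answer: return 5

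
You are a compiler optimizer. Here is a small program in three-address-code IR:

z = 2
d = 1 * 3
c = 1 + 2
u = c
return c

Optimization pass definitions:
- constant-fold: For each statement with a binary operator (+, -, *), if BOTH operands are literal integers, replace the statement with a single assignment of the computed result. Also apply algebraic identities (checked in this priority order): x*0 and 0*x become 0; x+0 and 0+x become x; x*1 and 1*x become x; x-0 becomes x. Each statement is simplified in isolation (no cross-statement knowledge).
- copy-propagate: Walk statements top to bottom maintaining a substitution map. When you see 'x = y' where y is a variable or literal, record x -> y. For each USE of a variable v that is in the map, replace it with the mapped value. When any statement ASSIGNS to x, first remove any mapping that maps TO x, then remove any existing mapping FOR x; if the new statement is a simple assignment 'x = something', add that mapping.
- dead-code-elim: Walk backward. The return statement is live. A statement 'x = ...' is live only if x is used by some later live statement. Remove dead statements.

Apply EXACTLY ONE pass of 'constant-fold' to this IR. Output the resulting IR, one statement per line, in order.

Applying constant-fold statement-by-statement:
  [1] z = 2  (unchanged)
  [2] d = 1 * 3  -> d = 3
  [3] c = 1 + 2  -> c = 3
  [4] u = c  (unchanged)
  [5] return c  (unchanged)
Result (5 stmts):
  z = 2
  d = 3
  c = 3
  u = c
  return c

Answer: z = 2
d = 3
c = 3
u = c
return c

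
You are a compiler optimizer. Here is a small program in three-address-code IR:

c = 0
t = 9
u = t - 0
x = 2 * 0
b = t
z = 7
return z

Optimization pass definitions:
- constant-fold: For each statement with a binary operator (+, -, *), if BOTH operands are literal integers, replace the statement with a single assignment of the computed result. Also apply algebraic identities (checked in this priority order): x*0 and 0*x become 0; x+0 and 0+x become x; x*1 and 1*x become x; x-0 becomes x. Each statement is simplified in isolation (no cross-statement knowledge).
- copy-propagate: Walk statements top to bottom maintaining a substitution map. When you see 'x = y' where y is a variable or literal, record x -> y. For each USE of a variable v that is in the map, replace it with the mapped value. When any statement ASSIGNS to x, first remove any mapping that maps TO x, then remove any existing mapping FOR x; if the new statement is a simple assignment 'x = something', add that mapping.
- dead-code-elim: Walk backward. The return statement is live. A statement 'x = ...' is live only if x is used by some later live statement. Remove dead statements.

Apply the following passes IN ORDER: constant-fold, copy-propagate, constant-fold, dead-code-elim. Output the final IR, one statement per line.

Initial IR:
  c = 0
  t = 9
  u = t - 0
  x = 2 * 0
  b = t
  z = 7
  return z
After constant-fold (7 stmts):
  c = 0
  t = 9
  u = t
  x = 0
  b = t
  z = 7
  return z
After copy-propagate (7 stmts):
  c = 0
  t = 9
  u = 9
  x = 0
  b = 9
  z = 7
  return 7
After constant-fold (7 stmts):
  c = 0
  t = 9
  u = 9
  x = 0
  b = 9
  z = 7
  return 7
After dead-code-elim (1 stmts):
  return 7

Answer: return 7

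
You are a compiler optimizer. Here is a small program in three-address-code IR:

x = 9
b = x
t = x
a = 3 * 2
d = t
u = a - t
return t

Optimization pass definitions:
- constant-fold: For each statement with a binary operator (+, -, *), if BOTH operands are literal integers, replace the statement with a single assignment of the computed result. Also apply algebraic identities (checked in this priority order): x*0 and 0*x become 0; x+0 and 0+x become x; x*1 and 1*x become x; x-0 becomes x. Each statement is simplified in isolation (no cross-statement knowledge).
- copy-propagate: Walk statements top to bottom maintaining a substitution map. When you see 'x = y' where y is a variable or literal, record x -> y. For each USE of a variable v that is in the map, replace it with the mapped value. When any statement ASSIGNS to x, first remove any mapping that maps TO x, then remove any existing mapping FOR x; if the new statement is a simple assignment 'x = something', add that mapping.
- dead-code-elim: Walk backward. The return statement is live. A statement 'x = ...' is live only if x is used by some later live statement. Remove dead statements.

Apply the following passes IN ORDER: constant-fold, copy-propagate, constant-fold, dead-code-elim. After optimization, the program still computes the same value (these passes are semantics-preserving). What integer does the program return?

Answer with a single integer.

Initial IR:
  x = 9
  b = x
  t = x
  a = 3 * 2
  d = t
  u = a - t
  return t
After constant-fold (7 stmts):
  x = 9
  b = x
  t = x
  a = 6
  d = t
  u = a - t
  return t
After copy-propagate (7 stmts):
  x = 9
  b = 9
  t = 9
  a = 6
  d = 9
  u = 6 - 9
  return 9
After constant-fold (7 stmts):
  x = 9
  b = 9
  t = 9
  a = 6
  d = 9
  u = -3
  return 9
After dead-code-elim (1 stmts):
  return 9
Evaluate:
  x = 9  =>  x = 9
  b = x  =>  b = 9
  t = x  =>  t = 9
  a = 3 * 2  =>  a = 6
  d = t  =>  d = 9
  u = a - t  =>  u = -3
  return t = 9

Answer: 9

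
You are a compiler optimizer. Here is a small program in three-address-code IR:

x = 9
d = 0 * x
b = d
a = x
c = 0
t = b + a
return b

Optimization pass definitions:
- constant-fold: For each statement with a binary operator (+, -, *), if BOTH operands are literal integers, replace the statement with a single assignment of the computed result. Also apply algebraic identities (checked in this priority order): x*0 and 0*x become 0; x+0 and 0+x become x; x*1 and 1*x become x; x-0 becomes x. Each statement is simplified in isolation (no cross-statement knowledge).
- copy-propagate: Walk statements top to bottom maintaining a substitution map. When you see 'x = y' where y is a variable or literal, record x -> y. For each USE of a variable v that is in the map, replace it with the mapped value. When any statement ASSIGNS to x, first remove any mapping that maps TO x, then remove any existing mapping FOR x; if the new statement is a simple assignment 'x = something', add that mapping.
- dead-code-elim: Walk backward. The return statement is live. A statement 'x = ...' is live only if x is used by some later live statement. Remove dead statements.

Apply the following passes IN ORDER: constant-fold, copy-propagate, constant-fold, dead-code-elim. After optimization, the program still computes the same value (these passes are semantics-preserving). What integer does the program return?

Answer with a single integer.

Initial IR:
  x = 9
  d = 0 * x
  b = d
  a = x
  c = 0
  t = b + a
  return b
After constant-fold (7 stmts):
  x = 9
  d = 0
  b = d
  a = x
  c = 0
  t = b + a
  return b
After copy-propagate (7 stmts):
  x = 9
  d = 0
  b = 0
  a = 9
  c = 0
  t = 0 + 9
  return 0
After constant-fold (7 stmts):
  x = 9
  d = 0
  b = 0
  a = 9
  c = 0
  t = 9
  return 0
After dead-code-elim (1 stmts):
  return 0
Evaluate:
  x = 9  =>  x = 9
  d = 0 * x  =>  d = 0
  b = d  =>  b = 0
  a = x  =>  a = 9
  c = 0  =>  c = 0
  t = b + a  =>  t = 9
  return b = 0

Answer: 0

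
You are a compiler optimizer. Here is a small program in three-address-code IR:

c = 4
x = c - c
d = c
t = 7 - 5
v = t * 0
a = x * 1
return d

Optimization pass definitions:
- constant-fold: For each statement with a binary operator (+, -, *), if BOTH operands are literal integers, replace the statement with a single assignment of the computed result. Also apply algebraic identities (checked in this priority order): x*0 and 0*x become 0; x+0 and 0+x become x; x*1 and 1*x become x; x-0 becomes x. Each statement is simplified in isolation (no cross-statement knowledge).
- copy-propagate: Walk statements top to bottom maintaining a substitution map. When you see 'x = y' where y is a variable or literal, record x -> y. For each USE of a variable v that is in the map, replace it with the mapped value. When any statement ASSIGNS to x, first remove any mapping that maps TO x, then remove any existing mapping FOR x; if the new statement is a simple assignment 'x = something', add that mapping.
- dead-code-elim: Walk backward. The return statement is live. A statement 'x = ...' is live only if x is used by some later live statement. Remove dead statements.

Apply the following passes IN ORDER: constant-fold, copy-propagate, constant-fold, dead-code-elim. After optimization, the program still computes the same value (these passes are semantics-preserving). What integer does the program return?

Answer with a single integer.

Answer: 4

Derivation:
Initial IR:
  c = 4
  x = c - c
  d = c
  t = 7 - 5
  v = t * 0
  a = x * 1
  return d
After constant-fold (7 stmts):
  c = 4
  x = c - c
  d = c
  t = 2
  v = 0
  a = x
  return d
After copy-propagate (7 stmts):
  c = 4
  x = 4 - 4
  d = 4
  t = 2
  v = 0
  a = x
  return 4
After constant-fold (7 stmts):
  c = 4
  x = 0
  d = 4
  t = 2
  v = 0
  a = x
  return 4
After dead-code-elim (1 stmts):
  return 4
Evaluate:
  c = 4  =>  c = 4
  x = c - c  =>  x = 0
  d = c  =>  d = 4
  t = 7 - 5  =>  t = 2
  v = t * 0  =>  v = 0
  a = x * 1  =>  a = 0
  return d = 4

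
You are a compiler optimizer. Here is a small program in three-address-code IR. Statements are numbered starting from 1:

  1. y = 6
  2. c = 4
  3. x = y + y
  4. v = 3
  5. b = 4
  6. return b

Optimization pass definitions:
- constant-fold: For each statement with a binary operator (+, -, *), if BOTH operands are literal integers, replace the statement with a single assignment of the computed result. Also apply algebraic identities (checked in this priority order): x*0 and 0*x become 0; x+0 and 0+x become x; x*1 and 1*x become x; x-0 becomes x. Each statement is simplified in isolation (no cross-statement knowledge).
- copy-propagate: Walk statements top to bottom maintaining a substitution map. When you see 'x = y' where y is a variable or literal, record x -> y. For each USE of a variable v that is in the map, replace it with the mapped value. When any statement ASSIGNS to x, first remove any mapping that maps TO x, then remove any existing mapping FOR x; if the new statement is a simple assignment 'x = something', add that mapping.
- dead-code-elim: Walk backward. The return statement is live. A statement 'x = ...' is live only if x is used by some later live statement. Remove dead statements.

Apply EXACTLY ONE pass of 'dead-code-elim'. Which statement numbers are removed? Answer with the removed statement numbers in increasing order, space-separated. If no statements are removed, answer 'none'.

Backward liveness scan:
Stmt 1 'y = 6': DEAD (y not in live set [])
Stmt 2 'c = 4': DEAD (c not in live set [])
Stmt 3 'x = y + y': DEAD (x not in live set [])
Stmt 4 'v = 3': DEAD (v not in live set [])
Stmt 5 'b = 4': KEEP (b is live); live-in = []
Stmt 6 'return b': KEEP (return); live-in = ['b']
Removed statement numbers: [1, 2, 3, 4]
Surviving IR:
  b = 4
  return b

Answer: 1 2 3 4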